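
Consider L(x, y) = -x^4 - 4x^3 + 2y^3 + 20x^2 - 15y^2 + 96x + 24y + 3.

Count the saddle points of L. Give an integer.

3

L separates as a function of x plus a function of y, so ∇L=0 decouples.
∂L/∂x = -4(x - 3)(x + 2)(x + 4) = 0 at x ∈ {-4, -2, 3}; ∂L/∂y = 6(y - 4)(y - 1) = 0 at y ∈ {1, 4}.
The Hessian is diagonal: diag(L_xx, L_yy). Second derivatives: L_xx(-4)=-56, L_xx(-2)=40, L_xx(3)=-140; L_yy(1)=-18, L_yy(4)=18.
Saddle points occur where the two diagonal entries have opposite signs: (-4, 4), (-2, 1), (3, 4). Count: 3.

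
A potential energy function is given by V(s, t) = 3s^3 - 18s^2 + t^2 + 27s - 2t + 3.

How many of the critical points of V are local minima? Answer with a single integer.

1

V separates as a function of s plus a function of t, so ∇V=0 decouples.
∂V/∂s = 9(s - 3)(s - 1) = 0 at s ∈ {1, 3}; ∂V/∂t = 2(t - 1) = 0 at t ∈ {1}.
The Hessian is diagonal: diag(V_ss, V_tt). Second derivatives: V_ss(1)=-18, V_ss(3)=18; V_tt(1)=2.
Local minima occur where both diagonal entries positive: (3, 1). Count: 1.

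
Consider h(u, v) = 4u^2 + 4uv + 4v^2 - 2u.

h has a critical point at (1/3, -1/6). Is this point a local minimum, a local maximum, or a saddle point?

local minimum

The Hessian of h is constant: H = [[8, 4], [4, 8]].
det(H) = 8·8 − 4² = 48.
det(H) > 0 and tr(H) = 16 > 0, so H is positive definite and the point is a local minimum.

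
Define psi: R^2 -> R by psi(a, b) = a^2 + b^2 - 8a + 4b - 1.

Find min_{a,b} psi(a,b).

-21

psi(a,b) separates as P(a) + Q(b) − 1, so its minimum is min P + min Q − 1.
P'(a) = 2a - 8 vanishes at a ∈ {4}; Q'(b) = 2b + 4 vanishes at b ∈ {-2}.
Local minima of P (where P''>0): P(4)=-16. Local minima of Q: Q(-2)=-4.
So the global minimum of psi is P(4) + Q(-2) − 1 = -16 − 4 − 1 = -21, attained at (4, -2).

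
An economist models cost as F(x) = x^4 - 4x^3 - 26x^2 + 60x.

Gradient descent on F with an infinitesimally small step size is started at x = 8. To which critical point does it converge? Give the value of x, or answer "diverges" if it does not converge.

F'(x) = 4(x - 5)(x - 1)(x + 3), so F'(8) = 924.
Gradient descent moves in the -F' direction, i.e. x is decreasing.
The nearest critical point in that direction is x = 5, where F'' = 128 > 0 (a local minimum). The iterate converges there.

5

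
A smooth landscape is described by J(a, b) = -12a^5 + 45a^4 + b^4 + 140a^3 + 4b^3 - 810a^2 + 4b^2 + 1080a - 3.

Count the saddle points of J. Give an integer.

6

J separates as a function of a plus a function of b, so ∇J=0 decouples.
∂J/∂a = -60(a - 3)(a - 2)(a - 1)(a + 3) = 0 at a ∈ {-3, 1, 2, 3}; ∂J/∂b = 4b(b + 1)(b + 2) = 0 at b ∈ {-2, -1, 0}.
The Hessian is diagonal: diag(J_aa, J_bb). Second derivatives: J_aa(-3)=7200, J_aa(1)=-480, J_aa(2)=300, J_aa(3)=-720; J_bb(-2)=8, J_bb(-1)=-4, J_bb(0)=8.
Saddle points occur where the two diagonal entries have opposite signs: (-3, -1), (1, -2), (1, 0), (2, -1), (3, -2), (3, 0). Count: 6.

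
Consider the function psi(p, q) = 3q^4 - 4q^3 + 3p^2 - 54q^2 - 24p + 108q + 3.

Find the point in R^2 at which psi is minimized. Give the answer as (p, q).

psi(p,q) separates as A(p) + B(q) + 3, so its minimum is min A + min B + 3.
A'(p) = 6p - 24 vanishes at p ∈ {4}; B'(q) = 12(q - 3)(q - 1)(q + 3) vanishes at q ∈ {-3, 1, 3}.
Local minima of A (where A''>0): A(4)=-48. Local minima of B: B(-3)=-459, B(3)=-27.
So the global minimum of psi is A(4) + B(-3) + 3 = -48 − 459 + 3 = -504, attained at (4, -3).

(4, -3)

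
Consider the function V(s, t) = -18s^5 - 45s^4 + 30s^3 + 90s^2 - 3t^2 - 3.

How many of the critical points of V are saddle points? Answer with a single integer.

V separates as a function of s plus a function of t, so ∇V=0 decouples.
∂V/∂s = -90s(s - 1)(s + 1)(s + 2) = 0 at s ∈ {-2, -1, 0, 1}; ∂V/∂t = -6t = 0 at t ∈ {0}.
The Hessian is diagonal: diag(V_ss, V_tt). Second derivatives: V_ss(-2)=540, V_ss(-1)=-180, V_ss(0)=180, V_ss(1)=-540; V_tt(0)=-6.
Saddle points occur where the two diagonal entries have opposite signs: (-2, 0), (0, 0). Count: 2.

2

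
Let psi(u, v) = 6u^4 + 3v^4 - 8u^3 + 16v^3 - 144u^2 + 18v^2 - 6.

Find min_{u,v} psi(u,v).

psi(u,v) separates as P(u) + Q(v) − 6, so its minimum is min P + min Q − 6.
P'(u) = 24u(u - 4)(u + 3) vanishes at u ∈ {-3, 0, 4}; Q'(v) = 12v(v + 1)(v + 3) vanishes at v ∈ {-3, -1, 0}.
Local minima of P (where P''>0): P(-3)=-594, P(4)=-1280. Local minima of Q: Q(-3)=-27, Q(0)=0.
So the global minimum of psi is P(4) + Q(-3) − 6 = -1280 − 27 − 6 = -1313, attained at (4, -3).

-1313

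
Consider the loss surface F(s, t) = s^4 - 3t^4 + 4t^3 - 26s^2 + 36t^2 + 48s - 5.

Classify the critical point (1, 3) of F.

The mixed partial ∂²F/∂s∂t is 0, so the Hessian at any point is diag(F_ss, F_tt) = diag(4(3s^2 - 13), 12(-3t^2 + 2t + 6)).
At (1, 3): H = diag(-40, -180).
Both eigenvalues are negative, so H is negative definite: a local maximum.

local maximum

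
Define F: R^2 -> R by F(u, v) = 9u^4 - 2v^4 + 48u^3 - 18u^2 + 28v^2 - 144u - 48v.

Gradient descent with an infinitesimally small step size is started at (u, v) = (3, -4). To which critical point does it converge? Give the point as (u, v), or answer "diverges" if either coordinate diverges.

diverges

F is separable, so gradient descent decouples: u follows -∂F/∂u, v follows -∂F/∂v.
∂F/∂u = 36(u - 1)(u + 1)(u + 4); at u=3 this is 2016, so u decreases.
∂F/∂v = -8(v - 2)(v - 1)(v + 3); at v=-4 this is 240, so v decreases.
The v-coordinate has no critical point in that direction and runs off to infinity.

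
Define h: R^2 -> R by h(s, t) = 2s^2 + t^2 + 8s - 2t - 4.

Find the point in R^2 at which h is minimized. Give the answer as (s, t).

h(s,t) separates as P(s) + Q(t) − 4, so its minimum is min P + min Q − 4.
P'(s) = 4s + 8 vanishes at s ∈ {-2}; Q'(t) = 2(t - 1) vanishes at t ∈ {1}.
Local minima of P (where P''>0): P(-2)=-8. Local minima of Q: Q(1)=-1.
So the global minimum of h is P(-2) + Q(1) − 4 = -8 − 1 − 4 = -13, attained at (-2, 1).

(-2, 1)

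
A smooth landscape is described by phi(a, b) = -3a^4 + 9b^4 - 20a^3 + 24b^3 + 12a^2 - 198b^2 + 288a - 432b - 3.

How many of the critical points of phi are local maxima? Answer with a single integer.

2

phi separates as a function of a plus a function of b, so ∇phi=0 decouples.
∂phi/∂a = -12(a - 2)(a + 3)(a + 4) = 0 at a ∈ {-4, -3, 2}; ∂phi/∂b = 36(b - 3)(b + 1)(b + 4) = 0 at b ∈ {-4, -1, 3}.
The Hessian is diagonal: diag(phi_aa, phi_bb). Second derivatives: phi_aa(-4)=-72, phi_aa(-3)=60, phi_aa(2)=-360; phi_bb(-4)=756, phi_bb(-1)=-432, phi_bb(3)=1008.
Local maxima occur where both diagonal entries negative: (-4, -1), (2, -1). Count: 2.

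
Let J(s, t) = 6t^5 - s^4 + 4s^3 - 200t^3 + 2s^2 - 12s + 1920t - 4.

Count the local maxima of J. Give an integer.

4

J separates as a function of s plus a function of t, so ∇J=0 decouples.
∂J/∂s = -4(s - 3)(s - 1)(s + 1) = 0 at s ∈ {-1, 1, 3}; ∂J/∂t = 30(t - 4)(t - 2)(t + 2)(t + 4) = 0 at t ∈ {-4, -2, 2, 4}.
The Hessian is diagonal: diag(J_ss, J_tt). Second derivatives: J_ss(-1)=-32, J_ss(1)=16, J_ss(3)=-32; J_tt(-4)=-2880, J_tt(-2)=1440, J_tt(2)=-1440, J_tt(4)=2880.
Local maxima occur where both diagonal entries negative: (-1, -4), (-1, 2), (3, -4), (3, 2). Count: 4.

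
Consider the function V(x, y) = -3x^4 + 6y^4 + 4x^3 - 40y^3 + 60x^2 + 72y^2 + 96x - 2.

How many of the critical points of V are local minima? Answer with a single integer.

V separates as a function of x plus a function of y, so ∇V=0 decouples.
∂V/∂x = -12(x - 4)(x + 1)(x + 2) = 0 at x ∈ {-2, -1, 4}; ∂V/∂y = 24y(y - 3)(y - 2) = 0 at y ∈ {0, 2, 3}.
The Hessian is diagonal: diag(V_xx, V_yy). Second derivatives: V_xx(-2)=-72, V_xx(-1)=60, V_xx(4)=-360; V_yy(0)=144, V_yy(2)=-48, V_yy(3)=72.
Local minima occur where both diagonal entries positive: (-1, 0), (-1, 3). Count: 2.

2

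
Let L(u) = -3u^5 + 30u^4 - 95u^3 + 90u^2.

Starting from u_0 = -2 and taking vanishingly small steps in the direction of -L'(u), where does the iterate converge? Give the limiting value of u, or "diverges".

L'(u) = -15u(u - 4)(u - 3)(u - 1), so L'(-2) = -2700.
Gradient descent moves in the -L' direction, i.e. u is increasing.
The nearest critical point in that direction is u = 0, where L'' = 180 > 0 (a local minimum). The iterate converges there.

0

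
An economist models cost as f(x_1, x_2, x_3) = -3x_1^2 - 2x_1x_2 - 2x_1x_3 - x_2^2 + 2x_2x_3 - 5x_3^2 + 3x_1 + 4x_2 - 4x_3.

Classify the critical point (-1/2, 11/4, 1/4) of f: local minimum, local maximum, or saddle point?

local maximum

The Hessian is constant: H = [[-6, -2, -2], [-2, -2, 2], [-2, 2, -10]].
Leading principal minors: Δ₁ = -6, Δ₂ = 8, Δ₃ = -32.
The minors alternate sign starting negative (−, +, −), so H is negative definite: a local maximum.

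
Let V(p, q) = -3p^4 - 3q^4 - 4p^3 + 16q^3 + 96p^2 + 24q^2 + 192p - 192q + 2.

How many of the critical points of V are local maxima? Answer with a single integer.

V separates as a function of p plus a function of q, so ∇V=0 decouples.
∂V/∂p = -12(p - 4)(p + 1)(p + 4) = 0 at p ∈ {-4, -1, 4}; ∂V/∂q = -12(q - 4)(q - 2)(q + 2) = 0 at q ∈ {-2, 2, 4}.
The Hessian is diagonal: diag(V_pp, V_qq). Second derivatives: V_pp(-4)=-288, V_pp(-1)=180, V_pp(4)=-480; V_qq(-2)=-288, V_qq(2)=96, V_qq(4)=-144.
Local maxima occur where both diagonal entries negative: (-4, -2), (-4, 4), (4, -2), (4, 4). Count: 4.

4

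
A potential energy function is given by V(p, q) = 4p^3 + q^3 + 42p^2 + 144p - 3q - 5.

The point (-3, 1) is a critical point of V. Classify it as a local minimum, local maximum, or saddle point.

local minimum

The mixed partial ∂²V/∂p∂q is 0, so the Hessian at any point is diag(V_pp, V_qq) = diag(12(2p + 7), 6q).
At (-3, 1): H = diag(12, 6).
Both eigenvalues are positive, so H is positive definite: a local minimum.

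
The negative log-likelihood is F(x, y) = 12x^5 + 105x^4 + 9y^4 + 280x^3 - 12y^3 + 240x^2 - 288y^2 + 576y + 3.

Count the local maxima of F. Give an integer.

F separates as a function of x plus a function of y, so ∇F=0 decouples.
∂F/∂x = 60x(x + 1)(x + 2)(x + 4) = 0 at x ∈ {-4, -2, -1, 0}; ∂F/∂y = 36(y - 4)(y - 1)(y + 4) = 0 at y ∈ {-4, 1, 4}.
The Hessian is diagonal: diag(F_xx, F_yy). Second derivatives: F_xx(-4)=-1440, F_xx(-2)=240, F_xx(-1)=-180, F_xx(0)=480; F_yy(-4)=1440, F_yy(1)=-540, F_yy(4)=864.
Local maxima occur where both diagonal entries negative: (-4, 1), (-1, 1). Count: 2.

2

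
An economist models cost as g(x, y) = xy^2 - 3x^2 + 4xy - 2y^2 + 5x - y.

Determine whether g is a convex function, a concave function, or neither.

neither

The term xy^2 is cubic, so the Hessian is not constant.
∂²g/∂y² = 2x - 4, which takes both signs as x varies (negative for sufficiently negative x). A diagonal entry of the Hessian changing sign means the Hessian is neither positive- nor negative-semidefinite on all of R^2.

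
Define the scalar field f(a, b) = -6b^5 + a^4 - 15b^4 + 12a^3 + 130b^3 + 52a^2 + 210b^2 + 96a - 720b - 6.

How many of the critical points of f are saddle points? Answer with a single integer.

6

f separates as a function of a plus a function of b, so ∇f=0 decouples.
∂f/∂a = 4(a + 2)(a + 3)(a + 4) = 0 at a ∈ {-4, -3, -2}; ∂f/∂b = -30(b - 3)(b - 1)(b + 2)(b + 4) = 0 at b ∈ {-4, -2, 1, 3}.
The Hessian is diagonal: diag(f_aa, f_bb). Second derivatives: f_aa(-4)=8, f_aa(-3)=-4, f_aa(-2)=8; f_bb(-4)=2100, f_bb(-2)=-900, f_bb(1)=900, f_bb(3)=-2100.
Saddle points occur where the two diagonal entries have opposite signs: (-4, -2), (-4, 3), (-3, -4), (-3, 1), (-2, -2), (-2, 3). Count: 6.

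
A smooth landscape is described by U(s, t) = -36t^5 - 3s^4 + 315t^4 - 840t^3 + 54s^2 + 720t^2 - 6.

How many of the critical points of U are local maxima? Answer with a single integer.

4

U separates as a function of s plus a function of t, so ∇U=0 decouples.
∂U/∂s = -12s(s - 3)(s + 3) = 0 at s ∈ {-3, 0, 3}; ∂U/∂t = -180t(t - 4)(t - 2)(t - 1) = 0 at t ∈ {0, 1, 2, 4}.
The Hessian is diagonal: diag(U_ss, U_tt). Second derivatives: U_ss(-3)=-216, U_ss(0)=108, U_ss(3)=-216; U_tt(0)=1440, U_tt(1)=-540, U_tt(2)=720, U_tt(4)=-4320.
Local maxima occur where both diagonal entries negative: (-3, 1), (-3, 4), (3, 1), (3, 4). Count: 4.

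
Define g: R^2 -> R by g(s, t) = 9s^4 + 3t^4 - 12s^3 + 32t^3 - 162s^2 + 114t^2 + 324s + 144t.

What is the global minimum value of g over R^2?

-1436

g(s,t) separates as P(s) + Q(t), so its minimum is min P + min Q.
P'(s) = 36(s - 3)(s - 1)(s + 3) vanishes at s ∈ {-3, 1, 3}; Q'(t) = 12(t + 1)(t + 3)(t + 4) vanishes at t ∈ {-4, -3, -1}.
Local minima of P (where P''>0): P(-3)=-1377, P(3)=-81. Local minima of Q: Q(-4)=-32, Q(-1)=-59.
So the global minimum of g is P(-3) + Q(-1) = -1377 − 59 = -1436, attained at (-3, -1).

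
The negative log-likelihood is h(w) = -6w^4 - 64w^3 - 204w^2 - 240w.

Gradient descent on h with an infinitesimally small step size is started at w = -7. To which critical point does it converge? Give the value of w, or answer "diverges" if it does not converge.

h'(w) = -24(w + 1)(w + 2)(w + 5), so h'(-7) = 1440.
Gradient descent moves in the -h' direction, i.e. w is decreasing.
There is no critical point below w=-7, and h' keeps the same sign, so the iterate runs off to −∞.

diverges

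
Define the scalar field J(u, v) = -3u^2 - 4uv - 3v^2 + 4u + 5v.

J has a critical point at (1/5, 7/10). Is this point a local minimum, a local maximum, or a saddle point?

The Hessian of J is constant: H = [[-6, -4], [-4, -6]].
det(H) = (-6)·(-6) − (-4)² = 20.
det(H) > 0 and tr(H) = -12 < 0, so H is negative definite and the point is a local maximum.

local maximum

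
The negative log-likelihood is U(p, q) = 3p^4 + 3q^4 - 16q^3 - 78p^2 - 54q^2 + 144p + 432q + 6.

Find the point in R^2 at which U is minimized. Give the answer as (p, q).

(-4, -3)

U(p,q) separates as A(p) + B(q) + 6, so its minimum is min A + min B + 6.
A'(p) = 12(p - 3)(p - 1)(p + 4) vanishes at p ∈ {-4, 1, 3}; B'(q) = 12(q - 4)(q - 3)(q + 3) vanishes at q ∈ {-3, 3, 4}.
Local minima of A (where A''>0): A(-4)=-1056, A(3)=-27. Local minima of B: B(-3)=-1107, B(4)=608.
So the global minimum of U is A(-4) + B(-3) + 6 = -1056 − 1107 + 6 = -2157, attained at (-4, -3).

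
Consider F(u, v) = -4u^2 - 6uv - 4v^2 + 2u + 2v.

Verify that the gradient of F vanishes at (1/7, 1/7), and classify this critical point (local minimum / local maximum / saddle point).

∇F = (-8u - 6v + 2, -6u - 8v + 2); substituting (1/7, 1/7) gives ∇F = (0, 0), so (1/7, 1/7) is indeed a critical point.
The Hessian of F is constant: H = [[-8, -6], [-6, -8]].
det(H) = (-8)·(-8) − (-6)² = 28.
det(H) > 0 and tr(H) = -16 < 0, so H is negative definite and the point is a local maximum.

local maximum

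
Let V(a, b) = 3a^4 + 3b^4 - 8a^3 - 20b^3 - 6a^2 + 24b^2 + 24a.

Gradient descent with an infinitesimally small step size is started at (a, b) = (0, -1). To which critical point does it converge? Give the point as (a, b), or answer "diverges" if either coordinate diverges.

(-1, 0)

V is separable, so gradient descent decouples: a follows -∂V/∂a, b follows -∂V/∂b.
∂V/∂a = 12(a - 2)(a - 1)(a + 1); at a=0 this is 24, so a decreases.
∂V/∂b = 12b(b - 4)(b - 1); at b=-1 this is -120, so b increases.
a converges to its nearest critical value -1 (a local min of the a-part); b converges to 0. The iterate converges to (-1, 0).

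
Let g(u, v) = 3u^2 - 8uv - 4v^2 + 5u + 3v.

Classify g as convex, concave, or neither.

neither

g is quadratic, so its Hessian is the constant matrix H = [[6, -8], [-8, -8]].
det(H) = -112, tr(H) = -2.
det(H) < 0, so H is indefinite: neither convex nor concave.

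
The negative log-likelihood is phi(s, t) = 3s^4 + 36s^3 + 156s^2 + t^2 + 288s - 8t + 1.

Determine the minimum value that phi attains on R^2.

-207

phi(s,t) separates as P(s) + Q(t) + 1, so its minimum is min P + min Q + 1.
P'(s) = 12(s + 2)(s + 3)(s + 4) vanishes at s ∈ {-4, -3, -2}; Q'(t) = 2(t - 4) vanishes at t ∈ {4}.
Local minima of P (where P''>0): P(-4)=-192, P(-2)=-192. Local minima of Q: Q(4)=-16.
So the global minimum of phi is P(-4) + Q(4) + 1 = -192 − 16 + 1 = -207, attained at (-4, 4).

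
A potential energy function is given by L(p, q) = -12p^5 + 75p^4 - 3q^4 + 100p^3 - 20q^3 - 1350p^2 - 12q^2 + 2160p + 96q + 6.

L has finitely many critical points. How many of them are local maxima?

4

L separates as a function of p plus a function of q, so ∇L=0 decouples.
∂L/∂p = -60(p - 4)(p - 3)(p - 1)(p + 3) = 0 at p ∈ {-3, 1, 3, 4}; ∂L/∂q = -12(q - 1)(q + 2)(q + 4) = 0 at q ∈ {-4, -2, 1}.
The Hessian is diagonal: diag(L_pp, L_qq). Second derivatives: L_pp(-3)=10080, L_pp(1)=-1440, L_pp(3)=720, L_pp(4)=-1260; L_qq(-4)=-120, L_qq(-2)=72, L_qq(1)=-180.
Local maxima occur where both diagonal entries negative: (1, -4), (1, 1), (4, -4), (4, 1). Count: 4.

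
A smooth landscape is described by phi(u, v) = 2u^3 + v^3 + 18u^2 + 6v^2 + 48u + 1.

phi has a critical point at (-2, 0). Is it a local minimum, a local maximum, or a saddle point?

local minimum

The mixed partial ∂²phi/∂u∂v is 0, so the Hessian at any point is diag(phi_uu, phi_vv) = diag(12(u + 3), 6(v + 2)).
At (-2, 0): H = diag(12, 12).
Both eigenvalues are positive, so H is positive definite: a local minimum.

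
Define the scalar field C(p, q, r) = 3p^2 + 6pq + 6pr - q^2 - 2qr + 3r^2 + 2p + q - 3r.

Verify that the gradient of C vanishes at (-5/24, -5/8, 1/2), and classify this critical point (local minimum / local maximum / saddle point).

∇C = (6p + 6q + 6r + 2, 6p - 2q - 2r + 1, 6p - 2q + 6r - 3); substituting (-5/24, -5/8, 1/2) gives ∇C = (0, 0, 0), so (-5/24, -5/8, 1/2) is indeed a critical point.
The Hessian is constant: H = [[6, 6, 6], [6, -2, -2], [6, -2, 6]].
Leading principal minors: Δ₁ = 6, Δ₂ = -48, Δ₃ = -384.
The minors fit neither the all-positive nor the alternating-sign pattern, so H is indefinite: a saddle point.

saddle point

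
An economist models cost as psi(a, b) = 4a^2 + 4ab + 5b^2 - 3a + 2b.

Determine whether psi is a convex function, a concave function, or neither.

psi is quadratic, so its Hessian is the constant matrix H = [[8, 4], [4, 10]].
det(H) = 64, tr(H) = 18.
det(H) > 0 and tr(H) > 0, so H is positive definite everywhere: convex.

convex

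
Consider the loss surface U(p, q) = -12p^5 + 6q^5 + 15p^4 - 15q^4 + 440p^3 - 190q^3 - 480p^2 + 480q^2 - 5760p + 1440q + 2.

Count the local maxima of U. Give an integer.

4

U separates as a function of p plus a function of q, so ∇U=0 decouples.
∂U/∂p = -60(p - 4)(p - 3)(p + 2)(p + 4) = 0 at p ∈ {-4, -2, 3, 4}; ∂U/∂q = 30(q - 4)(q - 3)(q + 1)(q + 4) = 0 at q ∈ {-4, -1, 3, 4}.
The Hessian is diagonal: diag(U_pp, U_qq). Second derivatives: U_pp(-4)=6720, U_pp(-2)=-3600, U_pp(3)=2100, U_pp(4)=-2880; U_qq(-4)=-5040, U_qq(-1)=1800, U_qq(3)=-840, U_qq(4)=1200.
Local maxima occur where both diagonal entries negative: (-2, -4), (-2, 3), (4, -4), (4, 3). Count: 4.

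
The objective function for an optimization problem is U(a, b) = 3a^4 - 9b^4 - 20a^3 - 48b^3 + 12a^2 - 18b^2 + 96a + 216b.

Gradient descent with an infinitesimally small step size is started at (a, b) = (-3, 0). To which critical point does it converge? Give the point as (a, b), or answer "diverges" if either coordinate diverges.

U is separable, so gradient descent decouples: a follows -∂U/∂a, b follows -∂U/∂b.
∂U/∂a = 12(a - 4)(a - 2)(a + 1); at a=-3 this is -840, so a increases.
∂U/∂b = -36(b - 1)(b + 2)(b + 3); at b=0 this is 216, so b decreases.
a converges to its nearest critical value -1 (a local min of the a-part); b converges to -2. The iterate converges to (-1, -2).

(-1, -2)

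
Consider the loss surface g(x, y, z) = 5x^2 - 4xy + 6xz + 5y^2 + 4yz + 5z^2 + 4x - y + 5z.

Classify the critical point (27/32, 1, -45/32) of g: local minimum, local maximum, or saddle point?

local minimum

The Hessian is constant: H = [[10, -4, 6], [-4, 10, 4], [6, 4, 10]].
Leading principal minors: Δ₁ = 10, Δ₂ = 84, Δ₃ = 128.
All leading minors are positive, so H is positive definite: a local minimum.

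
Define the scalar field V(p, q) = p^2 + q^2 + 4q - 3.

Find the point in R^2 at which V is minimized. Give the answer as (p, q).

V(p,q) separates as A(p) + B(q) − 3, so its minimum is min A + min B − 3.
A'(p) = 2p vanishes at p ∈ {0}; B'(q) = 2q + 4 vanishes at q ∈ {-2}.
Local minima of A (where A''>0): A(0)=0. Local minima of B: B(-2)=-4.
So the global minimum of V is A(0) + B(-2) − 3 = 0 − 4 − 3 = -7, attained at (0, -2).

(0, -2)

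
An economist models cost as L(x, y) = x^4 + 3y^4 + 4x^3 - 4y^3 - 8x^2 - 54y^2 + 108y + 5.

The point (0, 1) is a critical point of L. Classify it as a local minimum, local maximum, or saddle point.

The mixed partial ∂²L/∂x∂y is 0, so the Hessian at any point is diag(L_xx, L_yy) = diag(4(3x^2 + 6x - 4), 12(3y^2 - 2y - 9)).
At (0, 1): H = diag(-16, -96).
Both eigenvalues are negative, so H is negative definite: a local maximum.

local maximum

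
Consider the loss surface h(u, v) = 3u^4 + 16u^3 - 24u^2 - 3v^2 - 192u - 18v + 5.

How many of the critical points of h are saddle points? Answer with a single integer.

h separates as a function of u plus a function of v, so ∇h=0 decouples.
∂h/∂u = 12(u - 2)(u + 2)(u + 4) = 0 at u ∈ {-4, -2, 2}; ∂h/∂v = -6(v + 3) = 0 at v ∈ {-3}.
The Hessian is diagonal: diag(h_uu, h_vv). Second derivatives: h_uu(-4)=144, h_uu(-2)=-96, h_uu(2)=288; h_vv(-3)=-6.
Saddle points occur where the two diagonal entries have opposite signs: (-4, -3), (2, -3). Count: 2.

2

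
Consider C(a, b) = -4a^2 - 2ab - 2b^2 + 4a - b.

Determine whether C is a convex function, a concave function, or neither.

C is quadratic, so its Hessian is the constant matrix H = [[-8, -2], [-2, -4]].
det(H) = 28, tr(H) = -12.
det(H) > 0 and tr(H) < 0, so H is negative definite everywhere: concave.

concave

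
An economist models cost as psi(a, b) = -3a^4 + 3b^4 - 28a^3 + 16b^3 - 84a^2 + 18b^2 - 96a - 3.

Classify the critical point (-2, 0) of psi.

local minimum

The mixed partial ∂²psi/∂a∂b is 0, so the Hessian at any point is diag(psi_aa, psi_bb) = diag(-12(3a^2 + 14a + 14), 12(3b^2 + 8b + 3)).
At (-2, 0): H = diag(24, 36).
Both eigenvalues are positive, so H is positive definite: a local minimum.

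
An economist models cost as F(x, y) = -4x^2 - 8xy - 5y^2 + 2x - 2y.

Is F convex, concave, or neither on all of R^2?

concave

F is quadratic, so its Hessian is the constant matrix H = [[-8, -8], [-8, -10]].
det(H) = 16, tr(H) = -18.
det(H) > 0 and tr(H) < 0, so H is negative definite everywhere: concave.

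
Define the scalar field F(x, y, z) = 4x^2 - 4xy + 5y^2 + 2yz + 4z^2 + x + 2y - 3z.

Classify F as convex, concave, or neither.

convex

F is quadratic, so its Hessian is the constant matrix H = [[8, -4, 0], [-4, 10, 2], [0, 2, 8]].
Leading principal minors: 8, 64, 480.
All positive ⇒ H ≻ 0 ⇒ convex.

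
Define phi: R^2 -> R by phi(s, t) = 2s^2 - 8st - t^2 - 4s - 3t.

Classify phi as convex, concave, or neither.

phi is quadratic, so its Hessian is the constant matrix H = [[4, -8], [-8, -2]].
det(H) = -72, tr(H) = 2.
det(H) < 0, so H is indefinite: neither convex nor concave.

neither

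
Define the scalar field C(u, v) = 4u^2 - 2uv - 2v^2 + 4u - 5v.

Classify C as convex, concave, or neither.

neither

C is quadratic, so its Hessian is the constant matrix H = [[8, -2], [-2, -4]].
det(H) = -36, tr(H) = 4.
det(H) < 0, so H is indefinite: neither convex nor concave.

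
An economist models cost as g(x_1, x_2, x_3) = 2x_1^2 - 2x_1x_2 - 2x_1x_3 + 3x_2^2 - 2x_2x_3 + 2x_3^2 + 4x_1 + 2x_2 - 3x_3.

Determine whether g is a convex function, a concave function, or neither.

g is quadratic, so its Hessian is the constant matrix H = [[4, -2, -2], [-2, 6, -2], [-2, -2, 4]].
Leading principal minors: 4, 20, 24.
All positive ⇒ H ≻ 0 ⇒ convex.

convex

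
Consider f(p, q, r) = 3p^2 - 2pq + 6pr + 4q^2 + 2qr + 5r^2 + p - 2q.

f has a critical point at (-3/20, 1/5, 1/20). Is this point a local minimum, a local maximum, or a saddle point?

The Hessian is constant: H = [[6, -2, 6], [-2, 8, 2], [6, 2, 10]].
Leading principal minors: Δ₁ = 6, Δ₂ = 44, Δ₃ = 80.
All leading minors are positive, so H is positive definite: a local minimum.

local minimum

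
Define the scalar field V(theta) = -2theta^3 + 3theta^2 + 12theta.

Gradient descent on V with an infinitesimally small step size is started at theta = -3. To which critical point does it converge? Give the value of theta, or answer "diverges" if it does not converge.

V'(theta) = -6(theta - 2)(theta + 1), so V'(-3) = -60.
Gradient descent moves in the -V' direction, i.e. theta is increasing.
The nearest critical point in that direction is theta = -1, where V'' = 18 > 0 (a local minimum). The iterate converges there.

-1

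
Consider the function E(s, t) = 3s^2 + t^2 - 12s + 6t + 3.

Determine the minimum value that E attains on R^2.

E(s,t) separates as P(s) + Q(t) + 3, so its minimum is min P + min Q + 3.
P'(s) = 6s - 12 vanishes at s ∈ {2}; Q'(t) = 2(t + 3) vanishes at t ∈ {-3}.
Local minima of P (where P''>0): P(2)=-12. Local minima of Q: Q(-3)=-9.
So the global minimum of E is P(2) + Q(-3) + 3 = -12 − 9 + 3 = -18, attained at (2, -3).

-18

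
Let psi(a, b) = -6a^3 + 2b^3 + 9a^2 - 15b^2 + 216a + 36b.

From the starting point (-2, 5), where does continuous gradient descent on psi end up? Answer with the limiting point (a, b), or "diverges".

psi is separable, so gradient descent decouples: a follows -∂psi/∂a, b follows -∂psi/∂b.
∂psi/∂a = -18(a - 4)(a + 3); at a=-2 this is 108, so a decreases.
∂psi/∂b = 6(b - 3)(b - 2); at b=5 this is 36, so b decreases.
a converges to its nearest critical value -3 (a local min of the a-part); b converges to 3. The iterate converges to (-3, 3).

(-3, 3)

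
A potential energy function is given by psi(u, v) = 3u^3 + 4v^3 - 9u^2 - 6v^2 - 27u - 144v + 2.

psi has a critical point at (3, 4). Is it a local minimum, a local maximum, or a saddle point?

The mixed partial ∂²psi/∂u∂v is 0, so the Hessian at any point is diag(psi_uu, psi_vv) = diag(18(u - 1), 12(2v - 1)).
At (3, 4): H = diag(36, 84).
Both eigenvalues are positive, so H is positive definite: a local minimum.

local minimum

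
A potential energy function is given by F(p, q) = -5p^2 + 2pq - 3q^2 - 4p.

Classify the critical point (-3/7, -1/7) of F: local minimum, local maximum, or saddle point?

local maximum

The Hessian of F is constant: H = [[-10, 2], [2, -6]].
det(H) = (-10)·(-6) − 2² = 56.
det(H) > 0 and tr(H) = -16 < 0, so H is negative definite and the point is a local maximum.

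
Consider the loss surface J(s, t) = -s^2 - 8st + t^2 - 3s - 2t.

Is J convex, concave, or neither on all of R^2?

J is quadratic, so its Hessian is the constant matrix H = [[-2, -8], [-8, 2]].
det(H) = -68, tr(H) = 0.
det(H) < 0, so H is indefinite: neither convex nor concave.

neither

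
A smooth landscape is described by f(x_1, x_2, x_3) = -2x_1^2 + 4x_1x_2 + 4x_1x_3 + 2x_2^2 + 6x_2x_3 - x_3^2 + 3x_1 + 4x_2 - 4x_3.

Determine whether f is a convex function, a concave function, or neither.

neither

f is quadratic, so its Hessian is the constant matrix H = [[-4, 4, 4], [4, 4, 6], [4, 6, -2]].
Leading principal minors: -4, -32, 336.
Neither pattern holds ⇒ H is indefinite ⇒ neither convex nor concave.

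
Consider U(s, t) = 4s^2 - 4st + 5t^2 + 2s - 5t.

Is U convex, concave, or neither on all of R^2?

convex

U is quadratic, so its Hessian is the constant matrix H = [[8, -4], [-4, 10]].
det(H) = 64, tr(H) = 18.
det(H) > 0 and tr(H) > 0, so H is positive definite everywhere: convex.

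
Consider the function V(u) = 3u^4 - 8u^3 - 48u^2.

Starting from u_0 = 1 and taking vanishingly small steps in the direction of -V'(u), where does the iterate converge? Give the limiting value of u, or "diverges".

V'(u) = 12u(u - 4)(u + 2), so V'(1) = -108.
Gradient descent moves in the -V' direction, i.e. u is increasing.
The nearest critical point in that direction is u = 4, where V'' = 288 > 0 (a local minimum). The iterate converges there.

4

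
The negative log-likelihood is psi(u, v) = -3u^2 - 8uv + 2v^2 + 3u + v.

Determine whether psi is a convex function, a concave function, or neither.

psi is quadratic, so its Hessian is the constant matrix H = [[-6, -8], [-8, 4]].
det(H) = -88, tr(H) = -2.
det(H) < 0, so H is indefinite: neither convex nor concave.

neither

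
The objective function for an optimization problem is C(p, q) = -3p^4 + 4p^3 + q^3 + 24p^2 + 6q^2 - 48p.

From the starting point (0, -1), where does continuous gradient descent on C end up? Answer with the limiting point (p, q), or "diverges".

C is separable, so gradient descent decouples: p follows -∂C/∂p, q follows -∂C/∂q.
∂C/∂p = -12(p - 2)(p - 1)(p + 2); at p=0 this is -48, so p increases.
∂C/∂q = 3q(q + 4); at q=-1 this is -9, so q increases.
p converges to its nearest critical value 1 (a local min of the p-part); q converges to 0. The iterate converges to (1, 0).

(1, 0)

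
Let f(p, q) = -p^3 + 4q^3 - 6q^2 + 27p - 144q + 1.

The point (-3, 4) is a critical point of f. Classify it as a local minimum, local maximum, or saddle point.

The mixed partial ∂²f/∂p∂q is 0, so the Hessian at any point is diag(f_pp, f_qq) = diag(-6p, 12(2q - 1)).
At (-3, 4): H = diag(18, 84).
Both eigenvalues are positive, so H is positive definite: a local minimum.

local minimum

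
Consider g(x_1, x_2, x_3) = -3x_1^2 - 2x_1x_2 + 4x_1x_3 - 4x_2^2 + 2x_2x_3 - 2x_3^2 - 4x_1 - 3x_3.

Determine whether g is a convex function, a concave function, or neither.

concave

g is quadratic, so its Hessian is the constant matrix H = [[-6, -2, 4], [-2, -8, 2], [4, 2, -4]].
Leading principal minors: -6, 44, -56.
Signs alternate −, +, − ⇒ H ≺ 0 ⇒ concave.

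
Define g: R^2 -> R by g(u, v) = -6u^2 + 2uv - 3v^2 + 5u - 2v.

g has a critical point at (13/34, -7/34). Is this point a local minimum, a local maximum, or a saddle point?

local maximum

The Hessian of g is constant: H = [[-12, 2], [2, -6]].
det(H) = (-12)·(-6) − 2² = 68.
det(H) > 0 and tr(H) = -18 < 0, so H is negative definite and the point is a local maximum.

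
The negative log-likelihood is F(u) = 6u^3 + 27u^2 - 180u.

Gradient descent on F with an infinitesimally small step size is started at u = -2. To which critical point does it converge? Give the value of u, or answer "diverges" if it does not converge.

2

F'(u) = 18(u - 2)(u + 5), so F'(-2) = -216.
Gradient descent moves in the -F' direction, i.e. u is increasing.
The nearest critical point in that direction is u = 2, where F'' = 126 > 0 (a local minimum). The iterate converges there.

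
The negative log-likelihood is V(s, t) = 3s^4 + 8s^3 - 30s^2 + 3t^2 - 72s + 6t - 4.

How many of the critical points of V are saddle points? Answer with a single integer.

V separates as a function of s plus a function of t, so ∇V=0 decouples.
∂V/∂s = 12(s - 2)(s + 1)(s + 3) = 0 at s ∈ {-3, -1, 2}; ∂V/∂t = 6(t + 1) = 0 at t ∈ {-1}.
The Hessian is diagonal: diag(V_ss, V_tt). Second derivatives: V_ss(-3)=120, V_ss(-1)=-72, V_ss(2)=180; V_tt(-1)=6.
Saddle points occur where the two diagonal entries have opposite signs: (-1, -1). Count: 1.

1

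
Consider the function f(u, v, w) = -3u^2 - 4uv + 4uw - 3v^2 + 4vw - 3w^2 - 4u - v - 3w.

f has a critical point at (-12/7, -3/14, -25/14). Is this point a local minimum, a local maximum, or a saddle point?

The Hessian is constant: H = [[-6, -4, 4], [-4, -6, 4], [4, 4, -6]].
Leading principal minors: Δ₁ = -6, Δ₂ = 20, Δ₃ = -56.
The minors alternate sign starting negative (−, +, −), so H is negative definite: a local maximum.

local maximum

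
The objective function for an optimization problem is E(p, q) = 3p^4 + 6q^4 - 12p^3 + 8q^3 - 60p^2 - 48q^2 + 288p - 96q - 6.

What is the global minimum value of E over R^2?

E(p,q) separates as A(p) + B(q) − 6, so its minimum is min A + min B − 6.
A'(p) = 12(p - 4)(p - 2)(p + 3) vanishes at p ∈ {-3, 2, 4}; B'(q) = 24(q - 2)(q + 1)(q + 2) vanishes at q ∈ {-2, -1, 2}.
Local minima of A (where A''>0): A(-3)=-837, A(4)=192. Local minima of B: B(-2)=32, B(2)=-224.
So the global minimum of E is A(-3) + B(2) − 6 = -837 − 224 − 6 = -1067, attained at (-3, 2).

-1067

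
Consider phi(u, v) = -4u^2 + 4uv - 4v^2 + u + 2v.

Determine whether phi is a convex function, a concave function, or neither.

concave

phi is quadratic, so its Hessian is the constant matrix H = [[-8, 4], [4, -8]].
det(H) = 48, tr(H) = -16.
det(H) > 0 and tr(H) < 0, so H is negative definite everywhere: concave.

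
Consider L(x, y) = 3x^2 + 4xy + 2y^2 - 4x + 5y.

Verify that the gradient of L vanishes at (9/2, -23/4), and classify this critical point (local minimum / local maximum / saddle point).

∇L = (6x + 4y - 4, 4x + 4y + 5); substituting (9/2, -23/4) gives ∇L = (0, 0), so (9/2, -23/4) is indeed a critical point.
The Hessian of L is constant: H = [[6, 4], [4, 4]].
det(H) = 6·4 − 4² = 8.
det(H) > 0 and tr(H) = 10 > 0, so H is positive definite and the point is a local minimum.

local minimum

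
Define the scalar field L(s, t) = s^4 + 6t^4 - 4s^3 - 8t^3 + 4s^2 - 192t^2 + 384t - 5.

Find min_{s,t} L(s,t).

-2565

L(s,t) separates as P(s) + Q(t) − 5, so its minimum is min P + min Q − 5.
P'(s) = 4s(s - 2)(s - 1) vanishes at s ∈ {0, 1, 2}; Q'(t) = 24(t - 4)(t - 1)(t + 4) vanishes at t ∈ {-4, 1, 4}.
Local minima of P (where P''>0): P(0)=0, P(2)=0. Local minima of Q: Q(-4)=-2560, Q(4)=-512.
So the global minimum of L is P(0) + Q(-4) − 5 = 0 − 2560 − 5 = -2565, attained at (0, -4).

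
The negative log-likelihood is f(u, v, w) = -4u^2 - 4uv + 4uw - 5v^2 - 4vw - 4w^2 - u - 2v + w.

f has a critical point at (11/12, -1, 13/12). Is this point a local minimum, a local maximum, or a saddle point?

local maximum

The Hessian is constant: H = [[-8, -4, 4], [-4, -10, -4], [4, -4, -8]].
Leading principal minors: Δ₁ = -8, Δ₂ = 64, Δ₃ = -96.
The minors alternate sign starting negative (−, +, −), so H is negative definite: a local maximum.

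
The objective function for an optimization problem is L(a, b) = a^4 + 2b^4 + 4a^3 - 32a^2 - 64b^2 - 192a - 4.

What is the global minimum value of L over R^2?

-1284

L(a,b) separates as P(a) + Q(b) − 4, so its minimum is min P + min Q − 4.
P'(a) = 4(a - 4)(a + 3)(a + 4) vanishes at a ∈ {-4, -3, 4}; Q'(b) = 8b(b - 4)(b + 4) vanishes at b ∈ {-4, 0, 4}.
Local minima of P (where P''>0): P(-4)=256, P(4)=-768. Local minima of Q: Q(-4)=-512, Q(4)=-512.
So the global minimum of L is P(4) + Q(-4) − 4 = -768 − 512 − 4 = -1284, attained at (4, -4).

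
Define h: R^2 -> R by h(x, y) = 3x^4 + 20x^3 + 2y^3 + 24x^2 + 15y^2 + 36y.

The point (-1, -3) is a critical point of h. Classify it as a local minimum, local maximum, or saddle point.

local maximum

The mixed partial ∂²h/∂x∂y is 0, so the Hessian at any point is diag(h_xx, h_yy) = diag(12(3x^2 + 10x + 4), 6(2y + 5)).
At (-1, -3): H = diag(-36, -6).
Both eigenvalues are negative, so H is negative definite: a local maximum.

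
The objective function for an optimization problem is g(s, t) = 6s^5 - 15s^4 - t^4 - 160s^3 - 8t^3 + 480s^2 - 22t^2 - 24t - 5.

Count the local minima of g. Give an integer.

g separates as a function of s plus a function of t, so ∇g=0 decouples.
∂g/∂s = 30s(s - 4)(s - 2)(s + 4) = 0 at s ∈ {-4, 0, 2, 4}; ∂g/∂t = -4(t + 1)(t + 2)(t + 3) = 0 at t ∈ {-3, -2, -1}.
The Hessian is diagonal: diag(g_ss, g_tt). Second derivatives: g_ss(-4)=-5760, g_ss(0)=960, g_ss(2)=-720, g_ss(4)=1920; g_tt(-3)=-8, g_tt(-2)=4, g_tt(-1)=-8.
Local minima occur where both diagonal entries positive: (0, -2), (4, -2). Count: 2.

2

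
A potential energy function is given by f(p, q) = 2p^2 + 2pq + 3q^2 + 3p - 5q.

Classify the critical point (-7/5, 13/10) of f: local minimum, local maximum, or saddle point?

local minimum

The Hessian of f is constant: H = [[4, 2], [2, 6]].
det(H) = 4·6 − 2² = 20.
det(H) > 0 and tr(H) = 10 > 0, so H is positive definite and the point is a local minimum.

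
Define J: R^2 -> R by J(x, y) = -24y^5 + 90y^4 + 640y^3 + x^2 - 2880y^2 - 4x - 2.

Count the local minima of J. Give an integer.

2

J separates as a function of x plus a function of y, so ∇J=0 decouples.
∂J/∂x = 2(x - 2) = 0 at x ∈ {2}; ∂J/∂y = -120y(y - 4)(y - 3)(y + 4) = 0 at y ∈ {-4, 0, 3, 4}.
The Hessian is diagonal: diag(J_xx, J_yy). Second derivatives: J_xx(2)=2; J_yy(-4)=26880, J_yy(0)=-5760, J_yy(3)=2520, J_yy(4)=-3840.
Local minima occur where both diagonal entries positive: (2, -4), (2, 3). Count: 2.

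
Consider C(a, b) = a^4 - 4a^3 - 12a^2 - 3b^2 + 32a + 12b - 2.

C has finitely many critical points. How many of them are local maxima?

C separates as a function of a plus a function of b, so ∇C=0 decouples.
∂C/∂a = 4(a - 4)(a - 1)(a + 2) = 0 at a ∈ {-2, 1, 4}; ∂C/∂b = -6(b - 2) = 0 at b ∈ {2}.
The Hessian is diagonal: diag(C_aa, C_bb). Second derivatives: C_aa(-2)=72, C_aa(1)=-36, C_aa(4)=72; C_bb(2)=-6.
Local maxima occur where both diagonal entries negative: (1, 2). Count: 1.

1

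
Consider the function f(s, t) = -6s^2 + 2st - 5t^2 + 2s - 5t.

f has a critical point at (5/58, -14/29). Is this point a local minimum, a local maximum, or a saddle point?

The Hessian of f is constant: H = [[-12, 2], [2, -10]].
det(H) = (-12)·(-10) − 2² = 116.
det(H) > 0 and tr(H) = -22 < 0, so H is negative definite and the point is a local maximum.

local maximum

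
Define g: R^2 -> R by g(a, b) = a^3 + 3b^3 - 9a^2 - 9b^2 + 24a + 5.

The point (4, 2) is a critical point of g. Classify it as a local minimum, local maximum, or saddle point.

local minimum

The mixed partial ∂²g/∂a∂b is 0, so the Hessian at any point is diag(g_aa, g_bb) = diag(6(a - 3), 18(b - 1)).
At (4, 2): H = diag(6, 18).
Both eigenvalues are positive, so H is positive definite: a local minimum.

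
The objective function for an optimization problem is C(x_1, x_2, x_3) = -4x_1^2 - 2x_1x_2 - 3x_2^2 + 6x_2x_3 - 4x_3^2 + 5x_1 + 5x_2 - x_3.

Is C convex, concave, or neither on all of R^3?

concave

C is quadratic, so its Hessian is the constant matrix H = [[-8, -2, 0], [-2, -6, 6], [0, 6, -8]].
Leading principal minors: -8, 44, -64.
Signs alternate −, +, − ⇒ H ≺ 0 ⇒ concave.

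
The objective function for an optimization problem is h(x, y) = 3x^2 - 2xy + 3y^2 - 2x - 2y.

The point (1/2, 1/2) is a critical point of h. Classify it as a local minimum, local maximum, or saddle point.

local minimum

The Hessian of h is constant: H = [[6, -2], [-2, 6]].
det(H) = 6·6 − (-2)² = 32.
det(H) > 0 and tr(H) = 12 > 0, so H is positive definite and the point is a local minimum.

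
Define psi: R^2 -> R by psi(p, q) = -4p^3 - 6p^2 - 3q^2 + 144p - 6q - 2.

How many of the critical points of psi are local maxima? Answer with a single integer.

1

psi separates as a function of p plus a function of q, so ∇psi=0 decouples.
∂psi/∂p = -12(p - 3)(p + 4) = 0 at p ∈ {-4, 3}; ∂psi/∂q = -6(q + 1) = 0 at q ∈ {-1}.
The Hessian is diagonal: diag(psi_pp, psi_qq). Second derivatives: psi_pp(-4)=84, psi_pp(3)=-84; psi_qq(-1)=-6.
Local maxima occur where both diagonal entries negative: (3, -1). Count: 1.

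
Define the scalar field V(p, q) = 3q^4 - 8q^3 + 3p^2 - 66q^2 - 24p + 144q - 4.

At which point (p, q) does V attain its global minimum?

(4, -3)

V(p,q) separates as A(p) + B(q) − 4, so its minimum is min A + min B − 4.
A'(p) = 6p - 24 vanishes at p ∈ {4}; B'(q) = 12(q - 4)(q - 1)(q + 3) vanishes at q ∈ {-3, 1, 4}.
Local minima of A (where A''>0): A(4)=-48. Local minima of B: B(-3)=-567, B(4)=-224.
So the global minimum of V is A(4) + B(-3) − 4 = -48 − 567 − 4 = -619, attained at (4, -3).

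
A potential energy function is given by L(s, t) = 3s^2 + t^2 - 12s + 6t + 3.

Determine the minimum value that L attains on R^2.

-18

L(s,t) separates as P(s) + Q(t) + 3, so its minimum is min P + min Q + 3.
P'(s) = 6s - 12 vanishes at s ∈ {2}; Q'(t) = 2(t + 3) vanishes at t ∈ {-3}.
Local minima of P (where P''>0): P(2)=-12. Local minima of Q: Q(-3)=-9.
So the global minimum of L is P(2) + Q(-3) + 3 = -12 − 9 + 3 = -18, attained at (2, -3).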